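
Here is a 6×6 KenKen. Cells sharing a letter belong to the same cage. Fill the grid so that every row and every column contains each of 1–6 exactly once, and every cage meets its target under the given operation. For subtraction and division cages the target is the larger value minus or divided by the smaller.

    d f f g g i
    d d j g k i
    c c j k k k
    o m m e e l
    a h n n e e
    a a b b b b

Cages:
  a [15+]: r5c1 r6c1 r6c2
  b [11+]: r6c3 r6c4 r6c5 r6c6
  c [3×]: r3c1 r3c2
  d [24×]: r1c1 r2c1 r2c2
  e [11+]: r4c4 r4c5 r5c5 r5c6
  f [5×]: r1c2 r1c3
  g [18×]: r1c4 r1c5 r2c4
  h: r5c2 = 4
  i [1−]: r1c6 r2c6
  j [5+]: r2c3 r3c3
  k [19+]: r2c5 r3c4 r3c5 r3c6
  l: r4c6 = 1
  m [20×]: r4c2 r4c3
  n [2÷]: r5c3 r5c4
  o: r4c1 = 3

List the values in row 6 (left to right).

4 6 1 5 2 3

Cage o is given, so r4c1 = 3.
L is a freebie; hence r4c6 = 1.
Cage h is given; hence r5c2 = 4.
Column 1 already has 3; hence r3c1 = 1.
Cage c needs two cells with product 3, leaving r3c2 = 3.
Column 2 now contains 4, which forces r4c2 = 5.
Cage m's pair has product 20; hence r4c3 = 4.
Cage a needs sum 15, leaving r6c1 = 4.
5 is placed in column 2; hence r6c2 = 6.
Cage d has product 24, which forces r1c1 = 2.
5 is placed in column 2, so r1c2 = 1.
The two cells of cage f must have product 5, which forces r1c3 = 5.
The 3 cells of cage d must have product 24, so r2c1 = 6.
Cage d has product 24, which forces r2c2 = 2.
Cage j needs two cells with sum 5, so r2c3 = 3.
Row 2 now contains 3, which forces r2c4 = 1.
Row 2 already has 6, which forces r2c5 = 4.
4 is placed in row 2, so r2c6 = 5.
4 is placed in column 3, so r3c3 = 2.
The 3 cells of cage a must have sum 15, leaving r5c1 = 5.
The 4 cells of cage e must have sum 11, which forces r5c5 = 1.
The 4 cells of cage e must have sum 11; hence r5c6 = 2.
Column 3 already has 2, leaving r6c3 = 1.
Column 6 now contains 2, which forces r6c6 = 3.
Row 5 already has 1, which forces r5c3 = 6.
The two cells of cage n must have quotient 2, which forces r5c4 = 3.
Column 4 now contains 3; hence r1c4 = 6.
Cage g has product 18, which forces r1c5 = 3.
6 is placed in row 1, which forces r1c6 = 4.
Column 6 already has 4; hence r3c6 = 6.
Column 4 now contains 6; hence r4c4 = 2.
Row 4 now contains 2; hence r4c5 = 6.
Column 4 already has 2, so r6c4 = 5.
5 is placed in row 6, which forces r6c5 = 2.
Column 4 now contains 5; hence r3c4 = 4.
Row 3 already has 6, which forces r3c5 = 5.
Filled in: 2 1 5 6 3 4 / 6 2 3 1 4 5 / 1 3 2 4 5 6 / 3 5 4 2 6 1 / 5 4 6 3 1 2 / 4 6 1 5 2 3.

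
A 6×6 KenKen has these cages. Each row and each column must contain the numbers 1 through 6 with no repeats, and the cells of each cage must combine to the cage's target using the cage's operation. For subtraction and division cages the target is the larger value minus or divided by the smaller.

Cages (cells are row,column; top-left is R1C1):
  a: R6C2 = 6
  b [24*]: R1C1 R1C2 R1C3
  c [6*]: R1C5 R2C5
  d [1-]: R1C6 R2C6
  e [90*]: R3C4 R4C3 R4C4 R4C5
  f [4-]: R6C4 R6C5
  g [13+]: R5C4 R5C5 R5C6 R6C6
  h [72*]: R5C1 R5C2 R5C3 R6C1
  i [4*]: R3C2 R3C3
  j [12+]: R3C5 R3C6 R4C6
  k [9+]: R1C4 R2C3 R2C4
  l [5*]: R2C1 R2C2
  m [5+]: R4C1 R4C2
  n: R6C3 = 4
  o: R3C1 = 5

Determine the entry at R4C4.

6

Cage o is given, which forces R3C1 = 5.
Cage a is a single given cell, which forces R6C2 = 6.
Cage n is given, which forces R6C3 = 4.
5 is placed in column 1, leaving R2C1 = 1.
Cage l's pair has product 5; hence R2C2 = 5.
Cage i needs two cells with product 4, leaving R3C2 = 4.
Column 3 already has 4, which forces R3C3 = 1.
The 3 cells of cage b must have product 24; hence R1C1 = 4.
Cage h needs product 72, so R6C1 = 2.
Column 1 already has 2; hence R4C1 = 3.
The two cells of cage m must have sum 5, leaving R4C2 = 2.
Row 4 now contains 3, leaving R4C6 = 4.
Column 1 already has 3; hence R5C1 = 6.
Column 2 now contains 2, leaving R5C2 = 3.
Row 5 already has 3, which forces R5C3 = 2.
Column 2 already has 3, leaving R1C2 = 1.
Cage b needs product 24, leaving R1C3 = 6.
Row 1 already has 1; hence R1C4 = 2.
2 is placed in row 1, leaving R1C5 = 3.
3 is placed in row 1, leaving R1C6 = 5.
Column 3 already has 6; hence R2C3 = 3.
Column 4 now contains 2, which forces R2C4 = 4.
Cage e needs product 90; hence R3C4 = 3.
Column 3 already has 6, leaving R4C3 = 5.
Column 6 now contains 5, which forces R5C6 = 1.
Cage g needs sum 13, so R6C6 = 3.
Cage c needs two cells with product 6; hence R2C5 = 2.
Cage d's pair has difference 1, which forces R2C6 = 6.
2 is placed in column 5, leaving R3C5 = 6.
Column 6 already has 6, which forces R3C6 = 2.
Column 5 already has 6, which forces R4C5 = 1.
1 is placed in row 5, leaving R5C4 = 5.
Cage g has sum 13, leaving R5C5 = 4.
Column 4 now contains 5; hence R6C4 = 1.
1 is placed in column 5; hence R6C5 = 5.
1 is placed in row 4; hence R4C4 = 6.
Filled in: 4 1 6 2 3 5 / 1 5 3 4 2 6 / 5 4 1 3 6 2 / 3 2 5 6 1 4 / 6 3 2 5 4 1 / 2 6 4 1 5 3.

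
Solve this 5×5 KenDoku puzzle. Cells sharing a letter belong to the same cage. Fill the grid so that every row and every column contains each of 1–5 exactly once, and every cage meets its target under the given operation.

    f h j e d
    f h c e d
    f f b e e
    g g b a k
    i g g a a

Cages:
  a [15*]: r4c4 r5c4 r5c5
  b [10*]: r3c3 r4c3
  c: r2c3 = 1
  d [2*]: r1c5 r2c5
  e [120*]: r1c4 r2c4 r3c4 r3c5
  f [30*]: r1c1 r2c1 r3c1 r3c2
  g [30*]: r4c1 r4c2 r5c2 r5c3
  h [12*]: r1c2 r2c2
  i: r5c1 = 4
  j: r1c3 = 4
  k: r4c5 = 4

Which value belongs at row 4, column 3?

2

Cage j is given, which forces r1c3 = 4.
Cage c is given, so r2c3 = 1.
1 is placed in row 2; hence r2c5 = 2.
Cage k is a single given cell, so r4c5 = 4.
I is a freebie, leaving r5c1 = 4.
Row 1 now contains 4, which forces r1c2 = 3.
2 is placed in column 5, leaving r1c5 = 1.
The two cells of cage h must have product 12; hence r2c2 = 4.
The 4 cells of cage e must have product 120, leaving r1c4 = 2.
Cage e needs product 120; hence r3c4 = 4.
Row 1 now contains 2; hence r1c1 = 5.
Cage f needs product 30, which forces r2c1 = 3.
Row 2 now contains 3, so r2c4 = 5.
The 4 cells of cage e must have product 120, leaving r3c5 = 3.
The 4 cells of cage g must have product 30; hence r5c3 = 3.
3 is placed in row 5, which forces r5c4 = 1.
The 3 cells of cage a must have product 15, so r5c5 = 5.
Cage g needs product 30, which forces r4c1 = 1.
Cage g needs product 30, which forces r4c2 = 5.
5 is placed in row 4; hence r4c3 = 2.
Column 4 now contains 1, which forces r4c4 = 3.
5 is placed in row 5, which forces r5c2 = 2.
1 is placed in column 1, leaving r3c1 = 2.
2 is placed in column 2, which forces r3c2 = 1.
2 is placed in column 3; hence r3c3 = 5.
Filled in: 5 3 4 2 1 / 3 4 1 5 2 / 2 1 5 4 3 / 1 5 2 3 4 / 4 2 3 1 5.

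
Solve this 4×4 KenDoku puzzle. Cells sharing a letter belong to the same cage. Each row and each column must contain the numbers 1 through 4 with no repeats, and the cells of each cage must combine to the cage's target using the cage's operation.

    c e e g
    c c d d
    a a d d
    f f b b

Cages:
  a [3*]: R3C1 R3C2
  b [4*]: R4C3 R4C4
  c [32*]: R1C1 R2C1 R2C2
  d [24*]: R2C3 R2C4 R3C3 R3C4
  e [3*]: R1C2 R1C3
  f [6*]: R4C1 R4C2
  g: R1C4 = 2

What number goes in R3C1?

Cage c needs product 32; hence R1C1 = 4.
G is a freebie, leaving R1C4 = 2.
Cage c needs product 32, which forces R2C1 = 2.
Cage c needs product 32, leaving R2C2 = 4.
2 is placed in column 1, leaving R4C1 = 3.
Row 4 already has 3, leaving R4C2 = 2.
Column 1 now contains 3, so R3C1 = 1.
Cage a's pair has product 3, so R3C2 = 3.
Cage d needs product 24, leaving R3C3 = 2.
The 4 cells of cage d must have product 24, leaving R3C4 = 4.
Column 4 now contains 4, leaving R4C4 = 1.
3 is placed in column 2; hence R1C2 = 1.
The two cells of cage e must have product 3, so R1C3 = 3.
Cage d needs product 24; hence R2C3 = 1.
Column 4 already has 1, leaving R2C4 = 3.
Row 4 now contains 1; hence R4C3 = 4.
Filled in: 4 1 3 2 / 2 4 1 3 / 1 3 2 4 / 3 2 4 1.

1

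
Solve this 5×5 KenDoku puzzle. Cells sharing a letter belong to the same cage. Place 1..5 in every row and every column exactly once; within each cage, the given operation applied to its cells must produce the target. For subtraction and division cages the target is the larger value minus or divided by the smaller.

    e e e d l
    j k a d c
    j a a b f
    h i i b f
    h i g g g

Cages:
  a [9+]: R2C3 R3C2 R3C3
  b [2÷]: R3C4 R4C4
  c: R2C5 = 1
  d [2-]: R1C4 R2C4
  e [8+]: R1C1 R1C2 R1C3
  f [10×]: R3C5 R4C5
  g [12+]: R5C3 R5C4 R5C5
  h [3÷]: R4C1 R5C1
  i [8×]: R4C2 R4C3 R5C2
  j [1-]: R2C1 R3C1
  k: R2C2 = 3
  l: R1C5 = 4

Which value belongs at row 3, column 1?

Cage l is a single given cell; hence R1C5 = 4.
Cage k is a single given cell, which forces R2C2 = 3.
Cage c is given, leaving R2C5 = 1.
The only place for 3 in row 1 is R1C4.
The two cells of cage d must have difference 2; hence R2C4 = 5.
5 is placed in column 4; hence R5C4 = 4.
In row 3, 4 can only go at R3C2, so R3C2 = 4.
Cage i has product 8, leaving R4C3 = 4.
Column 3 now contains 4; hence R2C3 = 2.
Cage a has sum 9, so R3C3 = 3.
3 is placed in column 3, leaving R5C3 = 5.
5 is placed in row 5, so R5C5 = 3.
Column 3 now contains 5, so R1C3 = 1.
Row 2 already has 2, so R2C1 = 4.
Cage j's pair has difference 1, which forces R3C1 = 5.
Row 3 already has 5; hence R3C5 = 2.
Cage h's pair has quotient 3; hence R4C1 = 3.
Column 5 now contains 2; hence R4C5 = 5.
Row 5 already has 3, which forces R5C1 = 1.
1 is placed in row 5; hence R5C2 = 2.
5 is placed in column 1, leaving R1C1 = 2.
Column 2 already has 2; hence R1C2 = 5.
2 is placed in row 3, so R3C4 = 1.
Column 2 already has 2, so R4C2 = 1.
The two cells of cage b must have quotient 2; hence R4C4 = 2.
Completed grid: 2 5 1 3 4 / 4 3 2 5 1 / 5 4 3 1 2 / 3 1 4 2 5 / 1 2 5 4 3.

5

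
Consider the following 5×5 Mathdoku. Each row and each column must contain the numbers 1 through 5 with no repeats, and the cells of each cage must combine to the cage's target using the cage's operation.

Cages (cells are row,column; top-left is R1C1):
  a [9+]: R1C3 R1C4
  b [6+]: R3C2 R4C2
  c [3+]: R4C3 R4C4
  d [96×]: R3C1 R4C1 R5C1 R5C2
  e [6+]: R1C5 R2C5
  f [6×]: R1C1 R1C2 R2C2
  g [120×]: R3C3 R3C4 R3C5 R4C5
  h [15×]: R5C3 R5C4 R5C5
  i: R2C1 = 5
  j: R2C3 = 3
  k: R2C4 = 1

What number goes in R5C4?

3

Cage i is given; hence R2C1 = 5.
J is a freebie, which forces R2C3 = 3.
Cage k is given, so R2C4 = 1.
Column 4 already has 1; hence R4C4 = 2.
Cage d needs product 96, so R5C2 = 4.
Row 2 now contains 1, which forces R2C2 = 2.
Row 2 now contains 2, so R2C5 = 4.
2 is placed in row 4, leaving R4C3 = 1.
Column 3 already has 1, leaving R5C3 = 5.
Row 5 already has 5; hence R5C4 = 3.
3 is placed in row 5, leaving R5C5 = 1.
Column 3 now contains 5, so R1C3 = 4.
Cage a needs two cells with sum 9, leaving R1C4 = 5.
Column 5 already has 4; hence R1C5 = 2.
The two cells of cage b must have sum 6; hence R3C2 = 1.
Column 3 already has 4, so R3C3 = 2.
Column 4 already has 5; hence R3C4 = 4.
Row 4 now contains 1, leaving R4C2 = 5.
Row 4 now contains 5, leaving R4C5 = 3.
3 is placed in row 5, which forces R5C1 = 2.
Cage f has product 6; hence R1C1 = 1.
1 is placed in column 2, so R1C2 = 3.
4 is placed in row 3, so R3C1 = 3.
Column 5 now contains 3, leaving R3C5 = 5.
Row 4 now contains 3, leaving R4C1 = 4.
Completed grid: 1 3 4 5 2 / 5 2 3 1 4 / 3 1 2 4 5 / 4 5 1 2 3 / 2 4 5 3 1.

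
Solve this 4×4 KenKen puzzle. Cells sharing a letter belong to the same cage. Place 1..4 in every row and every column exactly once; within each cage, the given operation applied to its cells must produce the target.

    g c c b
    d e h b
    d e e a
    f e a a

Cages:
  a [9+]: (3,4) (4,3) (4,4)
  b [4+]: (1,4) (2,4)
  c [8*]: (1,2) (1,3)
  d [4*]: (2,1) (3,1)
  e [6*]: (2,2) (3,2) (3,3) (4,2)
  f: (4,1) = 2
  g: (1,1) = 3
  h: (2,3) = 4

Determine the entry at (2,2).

Cage g is a single given cell, which forces (1,1) = 3.
Row 1 already has 3, leaving (1,4) = 1.
H is a freebie; hence (2,3) = 4.
Column 4 now contains 1; hence (2,4) = 3.
Cage e needs product 6, which forces (3,3) = 1.
F is a freebie; hence (4,1) = 2.
Row 4 now contains 2, leaving (4,3) = 3.
Row 4 now contains 2, leaving (4,4) = 4.
The two cells of cage c must have product 8, so (1,2) = 4.
Column 3 already has 4, leaving (1,3) = 2.
4 is placed in row 2, which forces (2,1) = 1.
Cage e needs product 6, leaving (2,2) = 2.
Row 3 now contains 1, so (3,1) = 4.
The 4 cells of cage e must have product 6, which forces (3,2) = 3.
Column 4 already has 4; hence (3,4) = 2.
3 is placed in row 4, leaving (4,2) = 1.
Completed grid: 3 4 2 1 / 1 2 4 3 / 4 3 1 2 / 2 1 3 4.

2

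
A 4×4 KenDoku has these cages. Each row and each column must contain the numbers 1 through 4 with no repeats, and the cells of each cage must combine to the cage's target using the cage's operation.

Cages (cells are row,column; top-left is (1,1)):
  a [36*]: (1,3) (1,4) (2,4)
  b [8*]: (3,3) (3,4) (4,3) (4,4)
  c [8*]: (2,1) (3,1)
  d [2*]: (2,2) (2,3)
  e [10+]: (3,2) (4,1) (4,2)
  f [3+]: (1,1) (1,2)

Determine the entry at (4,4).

2

The 3 cells of cage a must have product 36, leaving (1,3) = 3.
Cage a needs product 36, so (1,4) = 4.
The 3 cells of cage a must have product 36, which forces (2,4) = 3.
In row 2, 4 can only go at (2,1), so (2,1) = 4.
Column 1 already has 4, which forces (3,1) = 2.
Cage e has sum 10, leaving (3,2) = 3.
2 is placed in row 3, leaving (3,4) = 1.
Column 1 already has 4, so (4,1) = 3.
Cage e has sum 10, leaving (4,2) = 4.
4 is placed in row 4, so (4,3) = 1.
Column 4 now contains 1, so (4,4) = 2.
Column 1 now contains 2, so (1,1) = 1.
Cage f's pair has sum 3; hence (1,2) = 2.
Cage d's pair has product 2, which forces (2,2) = 1.
Column 3 now contains 1, leaving (2,3) = 2.
Row 3 already has 1, so (3,3) = 4.
Filled in: 1 2 3 4 / 4 1 2 3 / 2 3 4 1 / 3 4 1 2.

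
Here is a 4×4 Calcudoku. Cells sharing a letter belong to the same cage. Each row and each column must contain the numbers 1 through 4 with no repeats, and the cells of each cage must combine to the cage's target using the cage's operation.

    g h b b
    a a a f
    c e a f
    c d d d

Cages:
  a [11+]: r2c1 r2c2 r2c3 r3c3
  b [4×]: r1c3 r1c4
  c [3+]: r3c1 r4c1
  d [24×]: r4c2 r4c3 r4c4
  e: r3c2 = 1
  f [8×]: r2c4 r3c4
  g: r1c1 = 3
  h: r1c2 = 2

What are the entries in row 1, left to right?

G is a freebie, so r1c1 = 3.
H is a freebie, which forces r1c2 = 2.
Cage e is given, which forces r3c2 = 1.
Row 3 now contains 1, leaving r3c1 = 2.
Row 3 now contains 2, which forces r3c4 = 4.
Cage c's pair has sum 3, leaving r4c1 = 1.
Cage b's pair has product 4; hence r1c3 = 4.
Column 4 now contains 4, which forces r1c4 = 1.
Column 1 now contains 1, so r2c1 = 4.
Cage a needs sum 11, which forces r2c2 = 3.
Cage a has sum 11, so r2c3 = 1.
Column 4 now contains 4; hence r2c4 = 2.
Row 3 already has 4; hence r3c3 = 3.
3 is placed in column 2; hence r4c2 = 4.
Column 3 already has 3, which forces r4c3 = 2.
Column 4 already has 2; hence r4c4 = 3.
Filled in: 3 2 4 1 / 4 3 1 2 / 2 1 3 4 / 1 4 2 3.

3 2 4 1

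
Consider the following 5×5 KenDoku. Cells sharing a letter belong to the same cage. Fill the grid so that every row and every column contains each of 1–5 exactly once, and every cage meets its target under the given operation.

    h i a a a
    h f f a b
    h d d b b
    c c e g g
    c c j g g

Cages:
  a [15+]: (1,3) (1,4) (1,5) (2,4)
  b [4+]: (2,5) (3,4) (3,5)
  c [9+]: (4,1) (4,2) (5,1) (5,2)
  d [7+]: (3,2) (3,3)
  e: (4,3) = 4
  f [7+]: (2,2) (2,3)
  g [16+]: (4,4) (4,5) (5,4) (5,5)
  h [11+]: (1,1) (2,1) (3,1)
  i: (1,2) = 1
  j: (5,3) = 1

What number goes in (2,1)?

Cage i is a single given cell, so (1,2) = 1.
Cage b has sum 4, leaving (2,5) = 1.
Cage b needs sum 4; hence (3,4) = 1.
Cage b has sum 4, leaving (3,5) = 2.
Cage e is given; hence (4,3) = 4.
Cage j is a single given cell; hence (5,3) = 1.
The two cells of cage d must have sum 7, leaving (3,2) = 4.
Cage d needs two cells with sum 7; hence (3,3) = 3.
Cage c has sum 9, so (4,1) = 1.
4 is placed in column 2, which forces (5,2) = 2.
2 is placed in column 2, which forces (2,2) = 5.
The two cells of cage f must have sum 7; hence (2,3) = 2.
Row 3 already has 4, which forces (3,1) = 5.
2 is placed in column 2, so (4,2) = 3.
Row 4 already has 3, which forces (4,5) = 5.
Row 5 already has 2, which forces (5,1) = 3.
Row 5 already has 3, which forces (5,4) = 5.
Row 5 already has 3, which forces (5,5) = 4.
The 3 cells of cage h must have sum 11, so (1,1) = 2.
2 is placed in column 3, leaving (1,3) = 5.
Cage a has sum 15, leaving (1,4) = 4.
4 is placed in column 5, which forces (1,5) = 3.
Row 2 now contains 2, so (2,1) = 4.
Cage a needs sum 15, so (2,4) = 3.
5 is placed in row 4; hence (4,4) = 2.
Completed grid: 2 1 5 4 3 / 4 5 2 3 1 / 5 4 3 1 2 / 1 3 4 2 5 / 3 2 1 5 4.

4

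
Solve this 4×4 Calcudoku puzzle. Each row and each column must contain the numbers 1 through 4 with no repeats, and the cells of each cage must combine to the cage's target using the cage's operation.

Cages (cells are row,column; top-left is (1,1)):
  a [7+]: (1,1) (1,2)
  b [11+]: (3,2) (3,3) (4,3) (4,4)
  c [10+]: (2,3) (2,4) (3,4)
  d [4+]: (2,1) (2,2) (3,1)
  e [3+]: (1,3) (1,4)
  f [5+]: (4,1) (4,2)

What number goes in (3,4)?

3

The 3 cells of cage d must have sum 4; hence (2,1) = 2.
Cage d needs sum 4, which forces (2,2) = 1.
Row 2 now contains 2, which forces (2,4) = 4.
Cage d needs sum 4; hence (3,1) = 1.
Column 4 already has 4, so (3,4) = 3.
4 is placed in row 2, leaving (2,3) = 3.
Cage f's pair has sum 5, so (4,1) = 3.
Cage f needs two cells with sum 5, leaving (4,2) = 2.
Column 3 now contains 3, which forces (4,3) = 4.
Row 4 now contains 2, which forces (4,4) = 1.
3 is placed in column 1, so (1,1) = 4.
Cage a needs two cells with sum 7, leaving (1,2) = 3.
The two cells of cage e must have sum 3, leaving (1,3) = 1.
Column 4 already has 1; hence (1,4) = 2.
Column 2 now contains 2, leaving (3,2) = 4.
4 is placed in column 3, leaving (3,3) = 2.
Filled in: 4 3 1 2 / 2 1 3 4 / 1 4 2 3 / 3 2 4 1.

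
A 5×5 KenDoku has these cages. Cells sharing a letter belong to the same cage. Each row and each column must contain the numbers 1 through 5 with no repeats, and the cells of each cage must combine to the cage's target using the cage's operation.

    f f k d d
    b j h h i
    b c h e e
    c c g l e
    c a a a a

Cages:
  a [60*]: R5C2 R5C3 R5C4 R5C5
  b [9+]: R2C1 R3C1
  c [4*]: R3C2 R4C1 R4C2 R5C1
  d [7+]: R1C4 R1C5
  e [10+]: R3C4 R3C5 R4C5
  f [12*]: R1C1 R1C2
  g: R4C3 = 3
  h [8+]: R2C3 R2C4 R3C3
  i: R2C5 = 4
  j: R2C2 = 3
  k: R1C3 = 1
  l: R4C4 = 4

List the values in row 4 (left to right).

1 2 3 4 5

Cage k is a single given cell; hence R1C3 = 1.
J is a freebie, which forces R2C2 = 3.
Cage i is given, leaving R2C5 = 4.
Cage g is given; hence R4C3 = 3.
Cage l is a single given cell, which forces R4C4 = 4.
The two cells of cage f must have product 12, which forces R1C1 = 3.
Column 2 now contains 3, leaving R1C2 = 4.
Row 2 now contains 4, leaving R2C1 = 5.
5 is placed in row 2; hence R2C3 = 2.
The 3 cells of cage h must have sum 8, leaving R2C4 = 1.
The two cells of cage b must have sum 9, leaving R3C1 = 4.
2 is placed in column 3, so R3C3 = 5.
5 is placed in column 3, so R5C3 = 4.
Cage e has sum 10, leaving R4C5 = 5.
Cage d's pair has sum 7; hence R1C4 = 5.
Column 5 already has 5, so R1C5 = 2.
Column 5 now contains 2, which forces R3C5 = 3.
Column 4 now contains 5; hence R5C4 = 3.
3 is placed in column 5, which forces R5C5 = 1.
The 4 cells of cage c must have product 4, leaving R3C2 = 1.
3 is placed in row 3, which forces R3C4 = 2.
Cage c needs product 4, so R4C1 = 1.
Cage c has product 4, which forces R4C2 = 2.
1 is placed in row 5, which forces R5C1 = 2.
1 is placed in row 5, which forces R5C2 = 5.
Filled in: 3 4 1 5 2 / 5 3 2 1 4 / 4 1 5 2 3 / 1 2 3 4 5 / 2 5 4 3 1.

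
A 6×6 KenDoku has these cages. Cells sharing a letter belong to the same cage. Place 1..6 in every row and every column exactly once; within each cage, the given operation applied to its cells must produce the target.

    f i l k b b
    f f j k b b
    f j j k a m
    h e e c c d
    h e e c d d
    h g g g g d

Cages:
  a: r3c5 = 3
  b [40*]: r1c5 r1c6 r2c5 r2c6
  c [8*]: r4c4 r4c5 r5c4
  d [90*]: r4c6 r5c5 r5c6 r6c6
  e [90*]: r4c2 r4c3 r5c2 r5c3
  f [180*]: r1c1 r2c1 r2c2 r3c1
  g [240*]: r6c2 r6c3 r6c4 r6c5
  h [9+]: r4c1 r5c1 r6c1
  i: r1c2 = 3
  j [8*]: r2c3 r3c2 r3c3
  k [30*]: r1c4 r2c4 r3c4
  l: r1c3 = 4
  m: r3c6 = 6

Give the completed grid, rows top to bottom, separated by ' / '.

6 3 4 5 1 2 / 1 6 2 3 5 4 / 5 4 1 2 3 6 / 4 5 6 1 2 3 / 2 1 3 4 6 5 / 3 2 5 6 4 1

Cage i is a single given cell, leaving r1c2 = 3.
L is a freebie; hence r1c3 = 4.
Cage a is given, so r3c5 = 3.
Cage m is given, so r3c6 = 6.
Cage j needs product 8, leaving r3c2 = 4.
Cage d needs product 90, leaving r5c5 = 6.
In column 4, 3 can only go at r2c4, so r2c4 = 3.
Cage f has product 180, so r1c1 = 6.
Cage f has product 180, which forces r2c2 = 6.
Cage e needs product 90; hence r4c3 = 6.
Cage e needs product 90; hence r5c3 = 3.
Cage g needs product 240; hence r6c4 = 6.
Cage g needs product 240, leaving r6c5 = 4.
Cage b needs product 40, so r2c6 = 4.
In column 2, 2 can only go at r6c2, so r6c2 = 2.
Row 6 already has 2; hence r6c3 = 5.
In column 6, 2 can only go at r1c6, so r1c6 = 2.
2 is placed in row 1, leaving r1c4 = 5.
Row 1 now contains 5; hence r1c5 = 1.
Column 5 now contains 1, leaving r2c5 = 5.
Cage k needs product 30, which forces r3c4 = 2.
Column 5 now contains 1, so r4c5 = 2.
Row 2 now contains 5; hence r2c1 = 1.
The 3 cells of cage j must have product 8; hence r2c3 = 2.
Cage f needs product 180, so r3c1 = 5.
Row 3 now contains 2; hence r3c3 = 1.
Column 1 already has 5; hence r5c1 = 2.
1 is placed in column 1, so r6c1 = 3.
3 is placed in row 6, which forces r6c6 = 1.
Column 1 now contains 3; hence r4c1 = 4.
Row 4 now contains 4, leaving r4c4 = 1.
Cage d has product 90; hence r4c6 = 3.
1 is placed in column 4, which forces r5c4 = 4.
1 is placed in column 6, leaving r5c6 = 5.
Row 4 now contains 1, leaving r4c2 = 5.
Row 5 now contains 5, which forces r5c2 = 1.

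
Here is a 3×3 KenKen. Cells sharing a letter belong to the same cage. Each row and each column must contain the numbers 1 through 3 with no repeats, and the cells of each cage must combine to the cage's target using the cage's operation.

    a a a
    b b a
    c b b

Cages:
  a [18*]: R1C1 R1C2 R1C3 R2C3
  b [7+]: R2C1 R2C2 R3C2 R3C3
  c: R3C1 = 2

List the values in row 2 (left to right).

The 4 cells of cage a must have product 18, leaving R2C3 = 3.
Cage c is given, so R3C1 = 2.
2 is placed in row 3; hence R3C3 = 1.
Column 3 now contains 1; hence R1C3 = 2.
Column 1 now contains 2; hence R2C1 = 1.
Cage b needs sum 7; hence R2C2 = 2.
1 is placed in row 3, so R3C2 = 3.
1 is placed in column 1; hence R1C1 = 3.
Column 2 already has 3, which forces R1C2 = 1.
Completed grid: 3 1 2 / 1 2 3 / 2 3 1.

1 2 3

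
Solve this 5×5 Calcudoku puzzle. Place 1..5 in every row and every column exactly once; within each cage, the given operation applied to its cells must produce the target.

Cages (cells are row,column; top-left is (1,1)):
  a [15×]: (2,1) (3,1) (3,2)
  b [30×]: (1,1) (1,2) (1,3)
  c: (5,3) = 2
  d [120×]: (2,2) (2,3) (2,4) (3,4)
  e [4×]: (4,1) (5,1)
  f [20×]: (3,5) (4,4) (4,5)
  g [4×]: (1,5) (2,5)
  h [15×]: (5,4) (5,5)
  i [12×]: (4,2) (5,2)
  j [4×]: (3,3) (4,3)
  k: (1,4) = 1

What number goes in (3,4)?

3

Cage k is given; hence (1,4) = 1.
Row 1 already has 1, leaving (1,5) = 4.
4 is placed in column 5, leaving (2,5) = 1.
1 is placed in column 5, which forces (4,5) = 5.
C is a freebie, which forces (5,3) = 2.
Column 5 already has 5, which forces (5,5) = 3.
Column 5 already has 5, so (3,5) = 2.
The two cells of cage i must have product 12, which forces (4,2) = 3.
The 3 cells of cage f must have product 20, so (4,4) = 2.
Row 5 now contains 3, leaving (5,2) = 4.
Row 5 now contains 3; hence (5,4) = 5.
Cage d has product 120, so (2,2) = 2.
Cage d has product 120, leaving (2,3) = 5.
The two cells of cage e must have product 4, leaving (4,1) = 4.
Row 4 now contains 4, so (4,3) = 1.
4 is placed in row 5; hence (5,1) = 1.
The 3 cells of cage b must have product 30; hence (1,1) = 2.
Column 2 now contains 2, leaving (1,2) = 5.
Column 3 already has 5; hence (1,3) = 3.
5 is placed in row 2, so (2,1) = 3.
3 is placed in row 2, so (2,4) = 4.
Cage a needs product 15, so (3,1) = 5.
The 3 cells of cage a must have product 15, which forces (3,2) = 1.
Column 3 now contains 1, so (3,3) = 4.
Column 4 already has 4; hence (3,4) = 3.
Completed grid: 2 5 3 1 4 / 3 2 5 4 1 / 5 1 4 3 2 / 4 3 1 2 5 / 1 4 2 5 3.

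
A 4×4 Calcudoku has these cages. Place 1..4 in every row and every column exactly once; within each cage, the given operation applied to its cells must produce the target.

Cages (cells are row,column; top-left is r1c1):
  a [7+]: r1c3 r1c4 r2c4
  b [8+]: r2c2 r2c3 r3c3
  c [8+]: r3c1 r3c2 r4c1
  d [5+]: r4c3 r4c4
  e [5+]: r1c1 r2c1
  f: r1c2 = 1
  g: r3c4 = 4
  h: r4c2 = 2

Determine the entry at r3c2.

Cage f is given, which forces r1c2 = 1.
Cage g is given, which forces r3c4 = 4.
Cage h is given, which forces r4c2 = 2.
Column 2 already has 2, which forces r3c2 = 3.
3 is placed in row 3, which forces r3c3 = 1.
The two cells of cage d must have sum 5, which forces r4c3 = 4.
The two cells of cage d must have sum 5, so r4c4 = 1.
Column 3 now contains 4, which forces r1c3 = 2.
Cage a needs sum 7, leaving r1c4 = 3.
Column 2 already has 3; hence r2c2 = 4.
Cage b needs sum 8; hence r2c3 = 3.
Column 4 already has 1, so r2c4 = 2.
Row 3 now contains 1, so r3c1 = 2.
Row 4 already has 4; hence r4c1 = 3.
3 is placed in row 1, leaving r1c1 = 4.
Row 2 already has 2, which forces r2c1 = 1.
The full grid is 4 1 2 3 / 1 4 3 2 / 2 3 1 4 / 3 2 4 1.

3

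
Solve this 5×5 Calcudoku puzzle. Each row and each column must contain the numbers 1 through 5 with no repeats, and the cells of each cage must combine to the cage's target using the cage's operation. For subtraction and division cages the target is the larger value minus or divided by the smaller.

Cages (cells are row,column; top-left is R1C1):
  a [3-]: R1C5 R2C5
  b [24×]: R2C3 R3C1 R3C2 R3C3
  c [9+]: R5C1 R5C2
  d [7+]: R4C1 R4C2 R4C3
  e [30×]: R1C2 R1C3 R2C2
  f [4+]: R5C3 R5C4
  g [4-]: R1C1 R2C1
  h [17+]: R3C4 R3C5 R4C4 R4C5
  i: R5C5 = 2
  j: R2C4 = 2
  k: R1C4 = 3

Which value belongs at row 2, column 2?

3

Cage k is a single given cell, which forces R1C4 = 3.
Cage j is a single given cell, which forces R2C4 = 2.
Column 4 now contains 3, so R5C4 = 1.
Cage i is given, which forces R5C5 = 2.
Cage e needs product 30, which forces R2C2 = 3.
Row 5 now contains 1; hence R5C3 = 3.
The 4 cells of cage b must have product 24, which forces R3C1 = 3.
Row 3 already has 3, so R3C5 = 5.
Column 5 already has 5, which forces R4C5 = 3.
5 is placed in row 3; hence R3C4 = 4.
Cage h has sum 17, which forces R4C4 = 5.
Cage b needs product 24, leaving R2C3 = 4.
4 is placed in row 2, so R2C5 = 1.
Cage g needs two cells with difference 4; hence R1C1 = 1.
1 is placed in column 5, so R1C5 = 4.
Row 2 now contains 1, leaving R2C1 = 5.
Column 1 now contains 5; hence R5C1 = 4.
Row 5 already has 4, so R5C2 = 5.
Column 2 now contains 5, which forces R1C2 = 2.
Cage e has product 30; hence R1C3 = 5.
Column 2 now contains 2, so R3C2 = 1.
Row 3 now contains 1, so R3C3 = 2.
4 is placed in column 1, which forces R4C1 = 2.
Cage d has sum 7; hence R4C2 = 4.
Cage d has sum 7, so R4C3 = 1.
Filled in: 1 2 5 3 4 / 5 3 4 2 1 / 3 1 2 4 5 / 2 4 1 5 3 / 4 5 3 1 2.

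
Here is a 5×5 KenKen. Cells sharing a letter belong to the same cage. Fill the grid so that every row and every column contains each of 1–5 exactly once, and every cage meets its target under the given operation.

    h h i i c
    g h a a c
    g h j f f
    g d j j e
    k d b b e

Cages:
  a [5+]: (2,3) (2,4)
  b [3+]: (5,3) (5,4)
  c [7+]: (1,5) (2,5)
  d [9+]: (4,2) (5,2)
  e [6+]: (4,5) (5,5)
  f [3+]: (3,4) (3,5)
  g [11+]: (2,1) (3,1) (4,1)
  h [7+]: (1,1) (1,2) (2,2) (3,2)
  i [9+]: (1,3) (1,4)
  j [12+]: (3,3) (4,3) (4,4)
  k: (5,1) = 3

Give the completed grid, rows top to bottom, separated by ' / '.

1 2 4 5 3 / 5 1 2 3 4 / 4 3 5 1 2 / 2 5 3 4 1 / 3 4 1 2 5

The 4 cells of cage h must have sum 7, leaving (1,1) = 1.
Cage k is given, leaving (5,1) = 3.
Row 4 needs a 1, and only (4,5) is open for it.
Cage f's pair has sum 3, so (3,4) = 1.
Column 5 already has 1, which forces (3,5) = 2.
Column 4 now contains 1, which forces (5,4) = 2.
Cage e's pair has sum 6, leaving (5,5) = 5.
Cage h needs sum 7; hence (1,2) = 2.
Cage h has sum 7, which forces (2,2) = 1.
Row 2 already has 1, which forces (2,3) = 2.
Row 3 already has 2; hence (3,2) = 3.
The two cells of cage d must have sum 9, which forces (4,2) = 5.
Row 5 now contains 5, which forces (5,2) = 4.
2 is placed in row 5, which forces (5,3) = 1.
Cage a's pair has sum 5; hence (2,4) = 3.
Row 2 now contains 3, so (2,5) = 4.
Cage j needs sum 12, leaving (3,3) = 5.
The 3 cells of cage g must have sum 11, which forces (4,1) = 2.
Column 4 already has 3, so (4,4) = 4.
5 is placed in column 3, which forces (1,3) = 4.
4 is placed in column 4, which forces (1,4) = 5.
4 is placed in column 5, so (1,5) = 3.
4 is placed in row 2, leaving (2,1) = 5.
5 is placed in row 3; hence (3,1) = 4.
4 is placed in row 4, which forces (4,3) = 3.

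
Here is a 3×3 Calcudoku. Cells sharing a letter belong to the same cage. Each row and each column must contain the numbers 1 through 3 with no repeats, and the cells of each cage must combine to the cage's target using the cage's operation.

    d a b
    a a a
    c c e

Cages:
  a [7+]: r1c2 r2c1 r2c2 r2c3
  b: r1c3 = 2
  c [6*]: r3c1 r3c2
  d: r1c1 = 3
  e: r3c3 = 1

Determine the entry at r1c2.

Cage d is a single given cell; hence r1c1 = 3.
Cage a needs sum 7, leaving r1c2 = 1.
Cage b is given, so r1c3 = 2.
Column 1 already has 3, which forces r3c1 = 2.
Row 3 now contains 2, leaving r3c2 = 3.
Cage e is a single given cell, so r3c3 = 1.
Column 1 already has 2; hence r2c1 = 1.
Column 2 now contains 3, leaving r2c2 = 2.
Column 3 now contains 1, so r2c3 = 3.
Filled in: 3 1 2 / 1 2 3 / 2 3 1.

1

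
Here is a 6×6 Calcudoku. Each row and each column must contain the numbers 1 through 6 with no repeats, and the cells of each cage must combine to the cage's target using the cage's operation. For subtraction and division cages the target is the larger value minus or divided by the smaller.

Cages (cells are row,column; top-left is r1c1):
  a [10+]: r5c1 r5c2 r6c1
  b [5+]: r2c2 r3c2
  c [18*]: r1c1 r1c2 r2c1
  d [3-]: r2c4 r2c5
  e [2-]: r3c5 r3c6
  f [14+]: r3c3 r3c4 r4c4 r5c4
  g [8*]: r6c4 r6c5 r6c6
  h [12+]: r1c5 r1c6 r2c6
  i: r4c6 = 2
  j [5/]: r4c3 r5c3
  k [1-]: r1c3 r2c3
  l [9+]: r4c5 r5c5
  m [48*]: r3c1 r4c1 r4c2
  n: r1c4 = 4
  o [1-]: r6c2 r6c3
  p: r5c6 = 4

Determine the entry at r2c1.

1

Cage n is a single given cell, which forces r1c4 = 4.
Cage i is a single given cell, which forces r4c6 = 2.
Cage p is a single given cell, which forces r5c6 = 4.
Column 6 already has 4, leaving r6c6 = 1.
1 is placed in row 6, leaving r6c4 = 2.
Cage g needs product 8, which forces r6c5 = 4.
In row 3, 6 can only go at r3c4, so r3c4 = 6.
Row 6 needs a 3, and only r6c1 is open for it.
Cage c has product 18; hence r1c2 = 3.
Row 1 now contains 3, which forces r1c5 = 1.
The 3 cells of cage m must have product 48, leaving r3c1 = 2.
Row 3 now contains 2; hence r3c3 = 4.
1 is placed in row 1, which forces r1c1 = 6.
Row 1 now contains 6, which forces r1c6 = 5.
Cage c has product 18, so r2c1 = 1.
The two cells of cage b must have sum 5, so r2c2 = 4.
5 is placed in column 6; hence r2c6 = 6.
Row 3 already has 4; hence r3c2 = 1.
5 is placed in column 6; hence r3c6 = 3.
Column 1 already has 6, which forces r4c1 = 4.
Column 2 already has 4, so r4c2 = 6.
6 is placed in row 4, leaving r4c5 = 3.
Column 1 already has 1; hence r5c1 = 5.
6 is placed in column 2, leaving r5c2 = 2.
5 is placed in row 5; hence r5c3 = 1.
Row 5 now contains 1, leaving r5c4 = 3.
3 is placed in column 5; hence r5c5 = 6.
6 is placed in column 2, which forces r6c2 = 5.
Row 6 already has 5, leaving r6c3 = 6.
Row 1 now contains 5; hence r1c3 = 2.
Cage k's pair has difference 1; hence r2c3 = 3.
Column 4 already has 3, so r2c4 = 5.
6 is placed in row 2; hence r2c5 = 2.
Row 3 already has 3, leaving r3c5 = 5.
1 is placed in column 3, which forces r4c3 = 5.
Row 4 now contains 3, so r4c4 = 1.
The full grid is 6 3 2 4 1 5 / 1 4 3 5 2 6 / 2 1 4 6 5 3 / 4 6 5 1 3 2 / 5 2 1 3 6 4 / 3 5 6 2 4 1.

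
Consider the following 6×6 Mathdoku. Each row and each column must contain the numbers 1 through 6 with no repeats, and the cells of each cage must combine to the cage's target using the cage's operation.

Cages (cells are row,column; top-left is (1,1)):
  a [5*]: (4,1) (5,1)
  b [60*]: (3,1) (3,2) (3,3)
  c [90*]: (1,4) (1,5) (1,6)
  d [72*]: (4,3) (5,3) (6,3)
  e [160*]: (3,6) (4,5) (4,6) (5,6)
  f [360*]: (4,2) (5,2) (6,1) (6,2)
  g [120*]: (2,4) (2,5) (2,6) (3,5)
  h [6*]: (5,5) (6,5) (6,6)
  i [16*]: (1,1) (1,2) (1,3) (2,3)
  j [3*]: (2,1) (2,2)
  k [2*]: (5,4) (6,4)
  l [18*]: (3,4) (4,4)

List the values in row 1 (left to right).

Cage i needs product 16, so (2,3) = 2.
The 4 cells of cage e must have product 160, leaving (4,5) = 4.
The only place for 1 in row 3 is (3,5).
Cage h needs product 6, which forces (6,6) = 1.
Cage k needs two cells with product 2, so (5,4) = 1.
1 is placed in row 6, which forces (6,4) = 2.
Row 6 now contains 2, leaving (6,5) = 3.
The two cells of cage a must have product 5, so (4,1) = 1.
Row 5 already has 1, leaving (5,1) = 5.
Column 5 now contains 3, so (5,5) = 2.
2 is placed in row 5; hence (5,6) = 4.
Column 1 now contains 1, leaving (2,1) = 3.
Cage j needs two cells with product 3, which forces (2,2) = 1.
Cage g has product 120, leaving (2,4) = 4.
Cage d needs product 72, leaving (6,3) = 4.
Column 3 already has 4, which forces (1,3) = 1.
Cage f needs product 360, leaving (4,2) = 2.
Row 4 already has 2; hence (4,6) = 5.
Cage f needs product 360; hence (5,2) = 6.
Row 5 already has 6; hence (5,3) = 3.
Row 6 already has 4, so (6,1) = 6.
Cage f needs product 360, so (6,2) = 5.
Cage i has product 16, so (1,1) = 2.
Column 2 now contains 2, which forces (1,2) = 4.
The 4 cells of cage g must have product 120, which forces (2,5) = 5.
Column 6 now contains 5, so (2,6) = 6.
The 3 cells of cage b must have product 60; hence (3,1) = 4.
Column 2 now contains 5, so (3,2) = 3.
Cage b has product 60, so (3,3) = 5.
Row 3 now contains 3, leaving (3,4) = 6.
Column 6 now contains 5, leaving (3,6) = 2.
Column 3 already has 3, so (4,3) = 6.
Column 4 already has 6, which forces (4,4) = 3.
Column 4 already has 3, so (1,4) = 5.
5 is placed in column 5, leaving (1,5) = 6.
Column 6 now contains 6, which forces (1,6) = 3.
Filled in: 2 4 1 5 6 3 / 3 1 2 4 5 6 / 4 3 5 6 1 2 / 1 2 6 3 4 5 / 5 6 3 1 2 4 / 6 5 4 2 3 1.

2 4 1 5 6 3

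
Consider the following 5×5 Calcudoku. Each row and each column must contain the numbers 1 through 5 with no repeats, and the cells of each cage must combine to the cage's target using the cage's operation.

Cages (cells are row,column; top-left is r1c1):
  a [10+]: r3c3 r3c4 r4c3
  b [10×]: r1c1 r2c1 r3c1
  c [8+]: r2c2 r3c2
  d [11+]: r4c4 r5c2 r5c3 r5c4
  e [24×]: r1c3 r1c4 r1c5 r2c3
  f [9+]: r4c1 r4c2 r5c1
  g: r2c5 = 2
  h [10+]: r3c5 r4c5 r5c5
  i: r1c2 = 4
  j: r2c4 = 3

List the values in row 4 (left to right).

3 2 1 5 4

I is a freebie, so r1c2 = 4.
J is a freebie; hence r2c4 = 3.
G is a freebie, so r2c5 = 2.
3 is placed in row 2, leaving r2c2 = 5.
The 4 cells of cage e must have product 24, leaving r2c3 = 4.
Cage c needs two cells with sum 8, leaving r3c2 = 3.
5 is placed in row 2; hence r2c1 = 1.
In row 1, 5 can only go at r1c1, so r1c1 = 5.
5 is placed in column 1; hence r3c1 = 2.
The 3 cells of cage f must have sum 9, leaving r4c2 = 2.
Column 2 already has 2, leaving r5c2 = 1.
Cage a needs sum 10; hence r3c4 = 4.
Column 4 now contains 4, so r5c4 = 2.
The 4 cells of cage e must have product 24, which forces r1c3 = 2.
Column 4 already has 2, leaving r1c4 = 1.
Cage e needs product 24, leaving r1c5 = 3.
Cage d needs sum 11; hence r4c4 = 5.
The 4 cells of cage d must have sum 11, so r5c3 = 3.
The 3 cells of cage a must have sum 10; hence r3c3 = 5.
Row 3 already has 5, leaving r3c5 = 1.
Cage f has sum 9, leaving r4c1 = 3.
5 is placed in row 4; hence r4c3 = 1.
Column 5 already has 1; hence r4c5 = 4.
Row 5 now contains 3; hence r5c1 = 4.
Column 5 now contains 4; hence r5c5 = 5.
The full grid is 5 4 2 1 3 / 1 5 4 3 2 / 2 3 5 4 1 / 3 2 1 5 4 / 4 1 3 2 5.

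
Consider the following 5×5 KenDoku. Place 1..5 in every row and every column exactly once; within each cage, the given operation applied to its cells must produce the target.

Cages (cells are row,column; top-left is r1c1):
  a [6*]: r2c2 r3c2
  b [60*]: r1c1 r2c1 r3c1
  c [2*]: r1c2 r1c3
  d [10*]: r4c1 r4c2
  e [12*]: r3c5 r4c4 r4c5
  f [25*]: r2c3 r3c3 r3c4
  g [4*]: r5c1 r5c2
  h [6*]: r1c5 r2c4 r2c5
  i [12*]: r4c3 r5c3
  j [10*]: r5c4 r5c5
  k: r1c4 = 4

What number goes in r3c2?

2

Cage k is a single given cell, leaving r1c4 = 4.
Cage f needs product 25, leaving r2c3 = 5.
Cage f needs product 25, leaving r3c3 = 1.
The 3 cells of cage f must have product 25, which forces r3c4 = 5.
5 is placed in column 4, which forces r5c4 = 2.
Row 5 already has 2, which forces r5c5 = 5.
The 3 cells of cage b must have product 60, which forces r1c1 = 5.
The two cells of cage c must have product 2, leaving r1c2 = 1.
Column 3 now contains 1, leaving r1c3 = 2.
Row 1 already has 2, which forces r1c5 = 3.
Column 5 now contains 3, so r3c5 = 4.
Column 1 already has 5, which forces r4c1 = 2.
2 is placed in row 4, so r4c2 = 5.
Column 5 already has 4, so r4c5 = 1.
Column 2 already has 1, so r5c2 = 4.
Row 5 now contains 4, which forces r5c3 = 3.
Cage b has product 60, leaving r2c1 = 4.
Cage h needs product 6, leaving r2c4 = 1.
Column 5 now contains 1, which forces r2c5 = 2.
Row 3 now contains 4, leaving r3c1 = 3.
Row 3 already has 3; hence r3c2 = 2.
Column 3 already has 3, which forces r4c3 = 4.
Row 4 already has 1, so r4c4 = 3.
Row 5 now contains 4; hence r5c1 = 1.
Row 2 already has 2, which forces r2c2 = 3.
Filled in: 5 1 2 4 3 / 4 3 5 1 2 / 3 2 1 5 4 / 2 5 4 3 1 / 1 4 3 2 5.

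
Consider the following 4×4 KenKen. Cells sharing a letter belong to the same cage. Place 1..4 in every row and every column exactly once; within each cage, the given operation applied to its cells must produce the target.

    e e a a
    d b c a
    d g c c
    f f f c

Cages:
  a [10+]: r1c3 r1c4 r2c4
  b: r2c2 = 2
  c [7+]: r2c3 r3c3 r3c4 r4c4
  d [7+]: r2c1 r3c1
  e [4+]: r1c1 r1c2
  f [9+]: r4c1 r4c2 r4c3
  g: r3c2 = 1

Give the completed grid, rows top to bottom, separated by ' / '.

B is a freebie; hence r2c2 = 2.
Cage g is a single given cell, which forces r3c2 = 1.
Cage e needs two cells with sum 4, which forces r1c1 = 1.
Column 2 already has 1, so r1c2 = 3.
3 is placed in row 1, which forces r1c3 = 4.
4 is placed in row 1, so r1c4 = 2.
Cage c needs sum 7, which forces r2c3 = 1.
Column 4 already has 2, which forces r3c4 = 3.
Column 2 now contains 3, which forces r4c2 = 4.
Cage c needs sum 7, which forces r4c4 = 1.
The two cells of cage d must have sum 7, which forces r2c1 = 3.
Column 4 now contains 3, so r2c4 = 4.
Row 3 now contains 3; hence r3c1 = 4.
Row 3 now contains 3, so r3c3 = 2.
3 is placed in column 1, which forces r4c1 = 2.
Column 3 now contains 2, leaving r4c3 = 3.

1 3 4 2 / 3 2 1 4 / 4 1 2 3 / 2 4 3 1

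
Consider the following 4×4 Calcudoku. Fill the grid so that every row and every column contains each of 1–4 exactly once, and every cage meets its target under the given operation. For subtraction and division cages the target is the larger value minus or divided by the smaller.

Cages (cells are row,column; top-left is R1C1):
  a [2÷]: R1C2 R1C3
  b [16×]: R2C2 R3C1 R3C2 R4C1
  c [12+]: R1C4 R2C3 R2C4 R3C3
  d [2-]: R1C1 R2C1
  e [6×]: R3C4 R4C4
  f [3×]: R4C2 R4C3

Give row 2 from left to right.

The only place for 4 in row 4 is R4C1.
In row 4, 2 can only go at R4C4, so R4C4 = 2.
Column 4 now contains 2, leaving R3C4 = 3.
Cage c needs sum 12, leaving R2C3 = 3.
Cage c needs sum 12, so R3C3 = 4.
3 is placed in column 3, leaving R4C3 = 1.
The two cells of cage d must have difference 2, which forces R1C1 = 3.
Column 3 already has 1; hence R1C3 = 2.
Row 2 already has 3, which forces R2C1 = 1.
Cage b needs product 16, so R2C2 = 2.
Row 2 now contains 1, leaving R2C4 = 4.
Cage b has product 16, leaving R3C1 = 2.
4 is placed in row 3; hence R3C2 = 1.
1 is placed in row 4, leaving R4C2 = 3.
Column 2 already has 1; hence R1C2 = 4.
Column 4 now contains 4, leaving R1C4 = 1.
Completed grid: 3 4 2 1 / 1 2 3 4 / 2 1 4 3 / 4 3 1 2.

1 2 3 4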